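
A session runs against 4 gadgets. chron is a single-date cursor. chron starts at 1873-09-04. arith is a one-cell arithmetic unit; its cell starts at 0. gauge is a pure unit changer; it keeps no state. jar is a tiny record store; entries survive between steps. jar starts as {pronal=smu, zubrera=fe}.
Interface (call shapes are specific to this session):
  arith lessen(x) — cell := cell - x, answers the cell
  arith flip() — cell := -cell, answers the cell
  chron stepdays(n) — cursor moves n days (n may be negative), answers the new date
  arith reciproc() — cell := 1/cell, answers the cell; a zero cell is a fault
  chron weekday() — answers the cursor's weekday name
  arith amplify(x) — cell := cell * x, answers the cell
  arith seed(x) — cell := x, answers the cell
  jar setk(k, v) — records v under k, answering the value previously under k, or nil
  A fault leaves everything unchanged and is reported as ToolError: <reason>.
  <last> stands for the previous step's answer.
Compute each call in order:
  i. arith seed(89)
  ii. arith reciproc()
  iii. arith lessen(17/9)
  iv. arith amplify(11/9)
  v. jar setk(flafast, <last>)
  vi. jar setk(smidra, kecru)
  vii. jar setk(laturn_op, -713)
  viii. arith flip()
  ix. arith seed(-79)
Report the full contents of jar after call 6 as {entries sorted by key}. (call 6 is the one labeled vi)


# 1. arith seed(x→89) => 89
# 2. arith reciproc() => 1/89
# 3. arith lessen(x→17/9) => -1504/801
# 4. arith amplify(x→11/9) => -16544/7209
# 5. jar setk(k→flafast, v→<last>) => nil
# 6. jar setk(k→smidra, v→kecru) => nil
# 7. jar setk(k→laturn_op, v→-713) => nil
# 8. arith flip() => 16544/7209
# 9. arith seed(x→-79) => -79

Answer: {flafast=-16544/7209, pronal=smu, smidra=kecru, zubrera=fe}


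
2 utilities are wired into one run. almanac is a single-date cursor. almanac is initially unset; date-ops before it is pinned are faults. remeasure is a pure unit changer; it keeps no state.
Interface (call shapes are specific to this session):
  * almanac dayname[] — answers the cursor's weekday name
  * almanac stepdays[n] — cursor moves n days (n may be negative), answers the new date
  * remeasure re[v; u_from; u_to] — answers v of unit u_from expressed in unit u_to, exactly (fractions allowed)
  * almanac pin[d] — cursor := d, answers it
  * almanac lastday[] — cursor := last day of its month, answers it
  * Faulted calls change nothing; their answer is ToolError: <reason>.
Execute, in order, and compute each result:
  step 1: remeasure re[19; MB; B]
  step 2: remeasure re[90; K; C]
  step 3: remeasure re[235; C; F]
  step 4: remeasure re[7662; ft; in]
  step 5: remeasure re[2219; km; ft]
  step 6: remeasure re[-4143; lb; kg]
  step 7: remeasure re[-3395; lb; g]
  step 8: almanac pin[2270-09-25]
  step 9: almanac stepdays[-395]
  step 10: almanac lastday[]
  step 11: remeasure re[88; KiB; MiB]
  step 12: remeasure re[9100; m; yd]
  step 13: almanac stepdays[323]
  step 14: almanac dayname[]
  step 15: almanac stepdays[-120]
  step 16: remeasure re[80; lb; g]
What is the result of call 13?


Answer: 2270-07-20

Derivation:
==> remeasure re(v='19', u_from='MB', u_to='B')
<== 19000000
==> remeasure re(v='90', u_from='K', u_to='C')
<== -3663/20
==> remeasure re(v='235', u_from='C', u_to='F')
<== 455
==> remeasure re(v='7662', u_from='ft', u_to='in')
<== 91944
==> remeasure re(v='2219', u_from='km', u_to='ft')
<== 2773750000/381
==> remeasure re(v='-4143', u_from='lb', u_to='kg')
<== -187923318891/100000000
==> remeasure re(v='-3395', u_from='lb', u_to='g')
<== -30798921923/20000
==> almanac pin(d='2270-09-25')
<== 2270-09-25
==> almanac stepdays(n='-395')
<== 2269-08-26
==> almanac lastday()
<== 2269-08-31
==> remeasure re(v='88', u_from='KiB', u_to='MiB')
<== 11/128
==> remeasure re(v='9100', u_from='m', u_to='yd')
<== 11375000/1143
==> almanac stepdays(n='323')
<== 2270-07-20
==> almanac dayname()
<== Wednesday
==> almanac stepdays(n='-120')
<== 2270-03-22
==> remeasure re(v='80', u_from='lb', u_to='g')
<== 45359237/1250


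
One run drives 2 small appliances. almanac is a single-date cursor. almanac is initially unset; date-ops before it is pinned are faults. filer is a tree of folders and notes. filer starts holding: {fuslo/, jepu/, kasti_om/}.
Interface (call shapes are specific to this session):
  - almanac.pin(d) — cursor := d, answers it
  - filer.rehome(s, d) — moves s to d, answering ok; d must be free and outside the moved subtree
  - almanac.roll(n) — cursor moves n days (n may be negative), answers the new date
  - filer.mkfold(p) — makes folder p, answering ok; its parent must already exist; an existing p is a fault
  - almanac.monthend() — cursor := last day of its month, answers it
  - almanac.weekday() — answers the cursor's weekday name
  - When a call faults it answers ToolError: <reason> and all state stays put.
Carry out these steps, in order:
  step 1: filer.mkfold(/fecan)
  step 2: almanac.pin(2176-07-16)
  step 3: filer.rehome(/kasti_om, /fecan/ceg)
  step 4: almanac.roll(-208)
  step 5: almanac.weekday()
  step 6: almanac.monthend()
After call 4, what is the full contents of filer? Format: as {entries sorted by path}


Answer: {fecan/, fecan/ceg/, fuslo/, jepu/}

Derivation:
Next I call filer.mkfold with p=/fecan, — result: ok.
I try almanac.pin with d=2176-07-16, which returns 2176-07-16.
Calling filer.rehome with s=/kasti_om, d=/fecan/ceg, yielding ok.
I use almanac.roll with n=-208, which returns 2175-12-21.
I invoke almanac.weekday, — result: Thursday.
I call almanac.monthend, giving 2175-12-31.


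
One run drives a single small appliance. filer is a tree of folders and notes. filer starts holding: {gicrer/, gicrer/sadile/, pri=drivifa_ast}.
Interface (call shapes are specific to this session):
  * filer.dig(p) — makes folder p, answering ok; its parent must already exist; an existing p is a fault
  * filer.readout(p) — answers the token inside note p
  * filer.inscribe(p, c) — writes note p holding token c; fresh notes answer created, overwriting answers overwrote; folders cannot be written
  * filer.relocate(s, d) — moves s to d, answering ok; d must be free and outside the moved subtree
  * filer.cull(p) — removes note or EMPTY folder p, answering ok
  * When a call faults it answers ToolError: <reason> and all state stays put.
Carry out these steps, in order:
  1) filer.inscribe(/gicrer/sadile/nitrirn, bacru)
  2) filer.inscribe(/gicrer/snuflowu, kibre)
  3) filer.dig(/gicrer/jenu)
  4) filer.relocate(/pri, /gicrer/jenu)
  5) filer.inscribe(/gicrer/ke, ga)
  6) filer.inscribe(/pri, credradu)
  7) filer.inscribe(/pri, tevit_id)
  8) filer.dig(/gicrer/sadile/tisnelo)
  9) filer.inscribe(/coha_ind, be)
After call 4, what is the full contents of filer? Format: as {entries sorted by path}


Answer: {gicrer/, gicrer/jenu/, gicrer/sadile/, gicrer/sadile/nitrirn=bacru, gicrer/snuflowu=kibre, pri=drivifa_ast}

Derivation:
~$ filer.inscribe /gicrer/sadile/nitrirn bacru
= created
~$ filer.inscribe /gicrer/snuflowu kibre
= created
~$ filer.dig /gicrer/jenu
= ok
~$ filer.relocate /pri /gicrer/jenu
= ToolError: exists
~$ filer.inscribe /gicrer/ke ga
= created
~$ filer.inscribe /pri credradu
= overwrote
~$ filer.inscribe /pri tevit_id
= overwrote
~$ filer.dig /gicrer/sadile/tisnelo
= ok
~$ filer.inscribe /coha_ind be
= created


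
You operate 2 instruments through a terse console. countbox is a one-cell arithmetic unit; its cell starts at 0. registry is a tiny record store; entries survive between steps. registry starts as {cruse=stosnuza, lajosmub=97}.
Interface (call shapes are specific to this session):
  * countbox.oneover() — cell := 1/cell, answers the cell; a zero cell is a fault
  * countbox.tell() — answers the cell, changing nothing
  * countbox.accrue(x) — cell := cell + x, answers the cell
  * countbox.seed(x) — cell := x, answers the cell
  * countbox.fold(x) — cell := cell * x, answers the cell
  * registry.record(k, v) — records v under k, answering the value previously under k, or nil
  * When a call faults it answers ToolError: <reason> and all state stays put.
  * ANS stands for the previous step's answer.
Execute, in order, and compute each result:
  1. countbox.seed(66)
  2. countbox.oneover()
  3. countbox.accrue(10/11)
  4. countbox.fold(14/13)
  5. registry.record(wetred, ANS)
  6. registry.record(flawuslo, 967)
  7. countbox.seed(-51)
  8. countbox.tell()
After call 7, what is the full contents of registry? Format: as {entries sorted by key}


-- 1. countbox.seed(x=66) ~> 66
-- 2. countbox.oneover() ~> 1/66
-- 3. countbox.accrue(x=10/11) ~> 61/66
-- 4. countbox.fold(x=14/13) ~> 427/429
-- 5. registry.record(k=wetred, v=ANS) ~> nil
-- 6. registry.record(k=flawuslo, v=967) ~> nil
-- 7. countbox.seed(x=-51) ~> -51
-- 8. countbox.tell() ~> -51

Answer: {cruse=stosnuza, flawuslo=967, lajosmub=97, wetred=427/429}


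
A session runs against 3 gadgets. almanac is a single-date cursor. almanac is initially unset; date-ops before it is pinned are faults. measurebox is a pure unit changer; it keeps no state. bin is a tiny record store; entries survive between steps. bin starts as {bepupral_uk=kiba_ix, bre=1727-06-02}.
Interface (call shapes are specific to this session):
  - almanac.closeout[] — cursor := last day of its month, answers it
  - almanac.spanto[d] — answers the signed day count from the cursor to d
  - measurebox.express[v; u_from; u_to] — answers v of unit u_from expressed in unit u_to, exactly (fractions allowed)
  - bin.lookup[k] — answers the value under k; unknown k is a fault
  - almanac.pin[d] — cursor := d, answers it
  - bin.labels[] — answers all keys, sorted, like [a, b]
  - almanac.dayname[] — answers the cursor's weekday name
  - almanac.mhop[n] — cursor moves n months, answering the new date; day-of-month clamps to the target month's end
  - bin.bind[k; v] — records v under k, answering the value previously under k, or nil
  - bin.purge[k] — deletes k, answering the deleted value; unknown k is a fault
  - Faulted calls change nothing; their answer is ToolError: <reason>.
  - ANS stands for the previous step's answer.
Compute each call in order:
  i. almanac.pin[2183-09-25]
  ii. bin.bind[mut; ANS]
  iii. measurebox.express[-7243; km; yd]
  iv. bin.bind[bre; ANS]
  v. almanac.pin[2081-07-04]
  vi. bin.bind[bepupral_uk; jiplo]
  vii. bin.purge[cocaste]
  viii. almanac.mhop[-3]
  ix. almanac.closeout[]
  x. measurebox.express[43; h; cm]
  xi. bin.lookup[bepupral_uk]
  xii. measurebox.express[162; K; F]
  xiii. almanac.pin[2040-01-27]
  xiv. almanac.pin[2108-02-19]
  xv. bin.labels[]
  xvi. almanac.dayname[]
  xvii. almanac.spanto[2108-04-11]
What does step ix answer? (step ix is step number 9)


Now I run almanac.pin on d='2183-09-25', — result: 2183-09-25.
Using bin.bind on k='mut', v='ANS', and get nil.
I call measurebox.express on v='-7243', u_from='km', u_to='yd', and get -9053750000/1143.
I use bin.bind on k='bre', v='ANS', which returns 1727-06-02.
Invoking almanac.pin on d='2081-07-04', yielding 2081-07-04.
I try bin.bind on k='bepupral_uk', v='jiplo', → kiba_ix.
Now I run bin.purge on k='cocaste', which returns ToolError: no such key cocaste.
I try almanac.mhop on n='-3', and get 2081-04-04.
Using almanac.closeout(), yielding 2081-04-30.
Using measurebox.express on v='43', u_from='h', u_to='cm', and see ToolError: incompatible units.
Calling bin.lookup on k='bepupral_uk', and see jiplo.
Next I call measurebox.express on v='162', u_from='K', u_to='F', — result: -16807/100.
Invoking almanac.pin on d='2040-01-27', and see 2040-01-27.
Next I call almanac.pin on d='2108-02-19', and see 2108-02-19.
I run bin.labels, — result: [bepupral_uk, bre, mut].
Invoking almanac.dayname, and get Sunday.
I run almanac.spanto on d='2108-04-11', — result: 52.

Answer: 2081-04-30


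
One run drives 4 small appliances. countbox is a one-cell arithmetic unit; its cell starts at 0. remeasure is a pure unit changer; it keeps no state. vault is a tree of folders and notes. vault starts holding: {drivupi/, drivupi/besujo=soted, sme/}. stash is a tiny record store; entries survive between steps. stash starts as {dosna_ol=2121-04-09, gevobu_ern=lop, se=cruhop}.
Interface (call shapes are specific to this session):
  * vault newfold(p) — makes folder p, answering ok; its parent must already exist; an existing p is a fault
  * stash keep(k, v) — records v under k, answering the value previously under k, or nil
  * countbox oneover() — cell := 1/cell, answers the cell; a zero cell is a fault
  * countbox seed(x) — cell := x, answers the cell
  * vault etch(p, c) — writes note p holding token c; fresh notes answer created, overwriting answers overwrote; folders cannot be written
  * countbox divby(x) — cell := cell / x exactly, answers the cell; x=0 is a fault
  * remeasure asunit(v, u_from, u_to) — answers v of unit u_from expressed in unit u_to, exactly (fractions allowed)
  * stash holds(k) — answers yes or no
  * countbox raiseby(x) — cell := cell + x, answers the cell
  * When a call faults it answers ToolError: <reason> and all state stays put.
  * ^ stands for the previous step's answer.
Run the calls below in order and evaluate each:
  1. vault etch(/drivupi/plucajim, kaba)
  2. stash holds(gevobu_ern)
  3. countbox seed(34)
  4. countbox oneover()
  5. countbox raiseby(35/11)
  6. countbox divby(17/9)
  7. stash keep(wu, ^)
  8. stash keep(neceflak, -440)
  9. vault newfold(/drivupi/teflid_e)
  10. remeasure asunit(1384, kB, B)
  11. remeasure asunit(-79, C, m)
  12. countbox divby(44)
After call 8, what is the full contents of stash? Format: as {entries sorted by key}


Answer: {dosna_ol=2121-04-09, gevobu_ern=lop, neceflak=-440, se=cruhop, wu=10809/6358}

Derivation:
Step: vault etch[p='/drivupi/plucajim'; c='kaba']
Result: created
Step: stash holds[k='gevobu_ern']
Result: yes
Step: countbox seed[x='34']
Result: 34
Step: countbox oneover[]
Result: 1/34
Step: countbox raiseby[x='35/11']
Result: 1201/374
Step: countbox divby[x='17/9']
Result: 10809/6358
Step: stash keep[k='wu'; v='^']
Result: nil
Step: stash keep[k='neceflak'; v='-440']
Result: nil
Step: vault newfold[p='/drivupi/teflid_e']
Result: ok
Step: remeasure asunit[v='1384'; u_from='kB'; u_to='B']
Result: 1384000
Step: remeasure asunit[v='-79'; u_from='C'; u_to='m']
Result: ToolError: incompatible units
Step: countbox divby[x='44']
Result: 10809/279752


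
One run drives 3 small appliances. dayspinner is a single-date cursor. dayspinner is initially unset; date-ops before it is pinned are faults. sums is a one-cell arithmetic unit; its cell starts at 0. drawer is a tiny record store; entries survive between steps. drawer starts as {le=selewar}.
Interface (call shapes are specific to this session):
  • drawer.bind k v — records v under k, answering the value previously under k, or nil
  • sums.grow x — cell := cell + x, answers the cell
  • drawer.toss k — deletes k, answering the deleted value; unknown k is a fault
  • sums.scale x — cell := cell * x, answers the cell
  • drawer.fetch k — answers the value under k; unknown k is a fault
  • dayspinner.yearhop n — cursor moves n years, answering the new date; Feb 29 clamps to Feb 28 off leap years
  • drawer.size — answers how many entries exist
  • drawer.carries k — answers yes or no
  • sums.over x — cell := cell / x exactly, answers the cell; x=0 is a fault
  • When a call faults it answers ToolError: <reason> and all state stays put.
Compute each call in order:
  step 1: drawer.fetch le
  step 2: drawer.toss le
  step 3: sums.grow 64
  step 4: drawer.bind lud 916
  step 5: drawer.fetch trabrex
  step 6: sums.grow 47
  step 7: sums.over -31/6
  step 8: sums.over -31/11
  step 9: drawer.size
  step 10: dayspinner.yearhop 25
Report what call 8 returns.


Calling drawer.fetch on k→le, and observe selewar.
I run drawer.toss on k→le, and get selewar.
Next I call sums.grow on x→64, — result: 64.
Now I run drawer.bind on k→lud, v→916, and get nil.
I run drawer.fetch on k→trabrex, and get ToolError: no such key trabrex.
I invoke sums.grow on x→47, giving 111.
Next I call sums.over on x→-31/6, which returns -666/31.
Next I call sums.over on x→-31/11, giving 7326/961.
Now I run drawer.size(), → 1.
I run dayspinner.yearhop on n→25, which returns ToolError: no date set.

Answer: 7326/961


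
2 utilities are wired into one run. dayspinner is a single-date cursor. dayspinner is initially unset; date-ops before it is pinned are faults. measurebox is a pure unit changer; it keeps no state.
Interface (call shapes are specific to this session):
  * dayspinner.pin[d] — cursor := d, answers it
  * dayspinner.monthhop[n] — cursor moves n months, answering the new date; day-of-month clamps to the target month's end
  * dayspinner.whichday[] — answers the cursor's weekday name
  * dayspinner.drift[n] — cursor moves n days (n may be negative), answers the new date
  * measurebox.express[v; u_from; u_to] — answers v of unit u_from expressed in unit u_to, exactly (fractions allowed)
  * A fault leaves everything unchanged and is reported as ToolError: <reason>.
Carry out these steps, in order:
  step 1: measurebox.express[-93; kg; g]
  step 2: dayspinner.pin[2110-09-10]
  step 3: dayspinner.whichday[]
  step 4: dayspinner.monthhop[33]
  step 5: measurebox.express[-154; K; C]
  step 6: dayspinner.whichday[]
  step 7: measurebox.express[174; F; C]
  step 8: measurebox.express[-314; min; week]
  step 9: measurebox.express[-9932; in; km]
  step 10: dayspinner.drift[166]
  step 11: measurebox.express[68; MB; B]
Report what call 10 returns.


// express(v='-93', u_from='kg', u_to='g') => -93000
// pin(d='2110-09-10') => 2110-09-10
// whichday() => Wednesday
// monthhop(n='33') => 2113-06-10
// express(v='-154', u_from='K', u_to='C') => -8543/20
// whichday() => Saturday
// express(v='174', u_from='F', u_to='C') => 710/9
// express(v='-314', u_from='min', u_to='week') => -157/5040
// express(v='-9932', u_from='in', u_to='km') => -315341/1250000
// drift(n='166') => 2113-11-23
// express(v='68', u_from='MB', u_to='B') => 68000000

Answer: 2113-11-23


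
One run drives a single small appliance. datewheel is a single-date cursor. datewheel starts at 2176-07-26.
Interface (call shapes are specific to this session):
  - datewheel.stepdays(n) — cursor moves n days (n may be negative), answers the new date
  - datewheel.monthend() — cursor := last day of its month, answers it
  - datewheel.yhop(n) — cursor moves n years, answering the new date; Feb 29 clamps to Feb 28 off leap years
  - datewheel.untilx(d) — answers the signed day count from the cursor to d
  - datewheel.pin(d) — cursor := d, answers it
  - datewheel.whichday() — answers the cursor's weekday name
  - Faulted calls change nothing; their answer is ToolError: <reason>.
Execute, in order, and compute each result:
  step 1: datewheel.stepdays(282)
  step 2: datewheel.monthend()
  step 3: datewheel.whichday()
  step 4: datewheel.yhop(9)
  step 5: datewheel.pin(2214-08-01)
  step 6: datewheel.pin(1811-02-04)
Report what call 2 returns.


Using datewheel.stepdays using n='282', and get 2177-05-04.
I run datewheel.monthend(), which returns 2177-05-31.
I invoke datewheel.whichday, and observe Saturday.
Using datewheel.yhop using n='9', and observe 2186-05-31.
Then datewheel.pin using d='2214-08-01', → 2214-08-01.
Invoking datewheel.pin using d='1811-02-04': 1811-02-04.

Answer: 2177-05-31


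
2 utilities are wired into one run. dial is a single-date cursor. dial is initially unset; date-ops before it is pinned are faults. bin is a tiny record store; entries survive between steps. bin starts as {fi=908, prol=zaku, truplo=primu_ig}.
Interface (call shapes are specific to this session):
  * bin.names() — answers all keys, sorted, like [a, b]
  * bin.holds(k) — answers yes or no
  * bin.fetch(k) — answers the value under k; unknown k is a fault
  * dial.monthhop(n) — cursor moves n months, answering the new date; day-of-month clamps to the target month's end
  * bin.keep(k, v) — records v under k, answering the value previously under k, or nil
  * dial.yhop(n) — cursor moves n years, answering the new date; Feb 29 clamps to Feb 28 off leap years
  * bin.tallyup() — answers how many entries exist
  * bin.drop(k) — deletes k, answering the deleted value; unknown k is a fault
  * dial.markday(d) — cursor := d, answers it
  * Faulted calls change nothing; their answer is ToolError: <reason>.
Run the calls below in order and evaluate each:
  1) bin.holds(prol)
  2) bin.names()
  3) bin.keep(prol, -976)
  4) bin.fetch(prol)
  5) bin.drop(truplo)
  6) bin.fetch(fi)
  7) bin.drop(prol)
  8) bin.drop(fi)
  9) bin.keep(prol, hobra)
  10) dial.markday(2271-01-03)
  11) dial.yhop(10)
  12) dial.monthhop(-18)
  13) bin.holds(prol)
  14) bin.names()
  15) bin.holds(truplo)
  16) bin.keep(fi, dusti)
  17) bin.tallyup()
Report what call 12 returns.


Answer: 2279-07-03

Derivation:
Then bin.holds on k=prol, yielding yes.
Then bin.names, giving [fi, prol, truplo].
I try bin.keep on k=prol, v=-976, giving zaku.
Next I call bin.fetch on k=prol: -976.
I try bin.drop on k=truplo: primu_ig.
I invoke bin.fetch on k=fi: 908.
I try bin.drop on k=prol, — result: -976.
I try bin.drop on k=fi, and get 908.
I try bin.keep on k=prol, v=hobra, yielding nil.
Now I run dial.markday on d=2271-01-03, and see 2271-01-03.
I use dial.yhop on n=10, → 2281-01-03.
I run dial.monthhop on n=-18, giving 2279-07-03.
I run bin.holds on k=prol, and see yes.
Next I call bin.names, which returns [prol].
Invoking bin.holds on k=truplo, → no.
Now I run bin.keep on k=fi, v=dusti: nil.
I run bin.tallyup(), and get 2.


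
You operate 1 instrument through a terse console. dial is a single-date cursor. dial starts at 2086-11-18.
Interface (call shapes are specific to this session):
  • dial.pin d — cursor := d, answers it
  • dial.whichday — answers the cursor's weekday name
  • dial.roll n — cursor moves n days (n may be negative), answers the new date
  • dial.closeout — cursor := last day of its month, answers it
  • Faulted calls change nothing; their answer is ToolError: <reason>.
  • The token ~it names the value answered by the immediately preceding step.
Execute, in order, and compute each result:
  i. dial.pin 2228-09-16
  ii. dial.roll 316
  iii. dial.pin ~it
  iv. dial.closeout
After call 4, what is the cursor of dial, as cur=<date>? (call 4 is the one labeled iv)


-> dial.pin(2228-09-16)
<- 2228-09-16
-> dial.roll(316)
<- 2229-07-29
-> dial.pin(~it)
<- 2229-07-29
-> dial.closeout()
<- 2229-07-31

Answer: cur=2229-07-31


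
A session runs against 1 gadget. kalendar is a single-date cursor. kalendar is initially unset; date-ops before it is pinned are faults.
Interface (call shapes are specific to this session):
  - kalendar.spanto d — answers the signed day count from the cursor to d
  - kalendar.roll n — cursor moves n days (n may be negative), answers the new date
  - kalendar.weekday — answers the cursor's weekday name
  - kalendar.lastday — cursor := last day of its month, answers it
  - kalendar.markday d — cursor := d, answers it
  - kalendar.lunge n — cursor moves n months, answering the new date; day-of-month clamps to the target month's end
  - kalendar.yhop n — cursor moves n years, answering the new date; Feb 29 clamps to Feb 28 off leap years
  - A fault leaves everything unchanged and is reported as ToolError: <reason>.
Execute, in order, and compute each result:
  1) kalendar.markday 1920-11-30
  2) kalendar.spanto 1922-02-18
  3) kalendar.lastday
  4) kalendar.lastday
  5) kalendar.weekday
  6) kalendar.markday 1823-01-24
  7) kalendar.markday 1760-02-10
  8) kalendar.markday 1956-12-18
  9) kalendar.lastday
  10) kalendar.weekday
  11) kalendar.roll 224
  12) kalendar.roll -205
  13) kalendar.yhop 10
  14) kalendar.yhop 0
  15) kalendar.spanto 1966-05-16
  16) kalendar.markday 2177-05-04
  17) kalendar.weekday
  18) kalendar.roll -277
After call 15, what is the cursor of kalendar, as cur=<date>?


I call kalendar.markday on d=1920-11-30, and see 1920-11-30.
Now I run kalendar.spanto on d=1922-02-18, → 445.
Calling kalendar.lastday, and observe 1920-11-30.
I try kalendar.lastday(), giving 1920-11-30.
Invoking kalendar.weekday, giving Tuesday.
Calling kalendar.markday on d=1823-01-24, → 1823-01-24.
I call kalendar.markday on d=1760-02-10, → 1760-02-10.
I call kalendar.markday on d=1956-12-18, → 1956-12-18.
Next I call kalendar.lastday, and observe 1956-12-31.
I use kalendar.weekday, and get Monday.
Now I run kalendar.roll on n=224, yielding 1957-08-12.
Next I call kalendar.roll on n=-205, and observe 1957-01-19.
I use kalendar.yhop on n=10, — result: 1967-01-19.
Calling kalendar.yhop on n=0, and get 1967-01-19.
Invoking kalendar.spanto on d=1966-05-16, → -248.
I try kalendar.markday on d=2177-05-04: 2177-05-04.
Now I run kalendar.weekday(), — result: Sunday.
Invoking kalendar.roll on n=-277, — result: 2176-07-31.

Answer: cur=1967-01-19


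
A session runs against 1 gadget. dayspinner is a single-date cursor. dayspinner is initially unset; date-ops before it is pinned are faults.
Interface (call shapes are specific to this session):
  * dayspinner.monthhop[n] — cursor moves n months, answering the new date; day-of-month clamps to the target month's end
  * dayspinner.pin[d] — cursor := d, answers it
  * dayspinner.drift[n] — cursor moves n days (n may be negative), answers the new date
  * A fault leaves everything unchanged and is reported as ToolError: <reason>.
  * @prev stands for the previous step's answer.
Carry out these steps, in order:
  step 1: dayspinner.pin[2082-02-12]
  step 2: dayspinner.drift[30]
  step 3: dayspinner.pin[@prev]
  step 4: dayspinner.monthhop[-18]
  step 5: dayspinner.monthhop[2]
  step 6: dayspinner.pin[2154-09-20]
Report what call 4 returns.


Answer: 2080-09-14

Derivation:
% dayspinner.pin(2082-02-12) == 2082-02-12
% dayspinner.drift(30) == 2082-03-14
% dayspinner.pin(@prev) == 2082-03-14
% dayspinner.monthhop(-18) == 2080-09-14
% dayspinner.monthhop(2) == 2080-11-14
% dayspinner.pin(2154-09-20) == 2154-09-20


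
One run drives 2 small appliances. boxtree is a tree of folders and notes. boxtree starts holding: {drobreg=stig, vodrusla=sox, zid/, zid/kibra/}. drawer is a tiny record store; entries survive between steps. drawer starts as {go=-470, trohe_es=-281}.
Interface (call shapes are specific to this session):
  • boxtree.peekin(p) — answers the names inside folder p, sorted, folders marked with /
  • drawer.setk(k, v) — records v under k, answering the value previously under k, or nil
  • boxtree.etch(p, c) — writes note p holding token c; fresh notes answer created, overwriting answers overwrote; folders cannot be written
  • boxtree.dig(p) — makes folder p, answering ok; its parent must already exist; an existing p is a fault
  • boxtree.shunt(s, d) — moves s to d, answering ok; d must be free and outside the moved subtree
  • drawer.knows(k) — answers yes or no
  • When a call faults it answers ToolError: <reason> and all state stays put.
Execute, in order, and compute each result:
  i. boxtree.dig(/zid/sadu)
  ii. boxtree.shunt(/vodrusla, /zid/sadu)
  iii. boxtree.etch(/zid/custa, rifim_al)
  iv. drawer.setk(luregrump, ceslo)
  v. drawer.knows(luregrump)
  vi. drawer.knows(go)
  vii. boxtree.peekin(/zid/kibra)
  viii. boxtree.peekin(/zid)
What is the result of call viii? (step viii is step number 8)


Answer: [custa, kibra/, sadu/]

Derivation:
;; 1. boxtree.dig(p→/zid/sadu) ~> ok
;; 2. boxtree.shunt(s→/vodrusla, d→/zid/sadu) ~> ToolError: exists
;; 3. boxtree.etch(p→/zid/custa, c→rifim_al) ~> created
;; 4. drawer.setk(k→luregrump, v→ceslo) ~> nil
;; 5. drawer.knows(k→luregrump) ~> yes
;; 6. drawer.knows(k→go) ~> yes
;; 7. boxtree.peekin(p→/zid/kibra) ~> []
;; 8. boxtree.peekin(p→/zid) ~> [custa, kibra/, sadu/]


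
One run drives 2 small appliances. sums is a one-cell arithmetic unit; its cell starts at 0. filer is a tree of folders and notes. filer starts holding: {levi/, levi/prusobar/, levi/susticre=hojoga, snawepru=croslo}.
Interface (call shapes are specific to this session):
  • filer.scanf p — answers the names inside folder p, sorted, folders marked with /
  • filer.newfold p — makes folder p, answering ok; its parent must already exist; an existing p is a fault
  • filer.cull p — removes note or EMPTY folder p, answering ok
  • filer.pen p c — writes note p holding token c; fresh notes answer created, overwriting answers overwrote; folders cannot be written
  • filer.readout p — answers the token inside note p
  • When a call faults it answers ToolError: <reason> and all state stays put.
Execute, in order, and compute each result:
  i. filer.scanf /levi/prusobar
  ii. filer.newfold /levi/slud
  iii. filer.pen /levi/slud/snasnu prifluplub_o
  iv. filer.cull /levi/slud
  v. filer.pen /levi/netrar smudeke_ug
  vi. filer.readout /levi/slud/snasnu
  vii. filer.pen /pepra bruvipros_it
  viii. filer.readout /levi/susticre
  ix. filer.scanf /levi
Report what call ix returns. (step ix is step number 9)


Answer: [netrar, prusobar/, slud/, susticre]

Derivation:
% filer.scanf p='/levi/prusobar'
:: []
% filer.newfold p='/levi/slud'
:: ok
% filer.pen p='/levi/slud/snasnu' c='prifluplub_o'
:: created
% filer.cull p='/levi/slud'
:: ToolError: not empty
% filer.pen p='/levi/netrar' c='smudeke_ug'
:: created
% filer.readout p='/levi/slud/snasnu'
:: prifluplub_o
% filer.pen p='/pepra' c='bruvipros_it'
:: created
% filer.readout p='/levi/susticre'
:: hojoga
% filer.scanf p='/levi'
:: [netrar, prusobar/, slud/, susticre]


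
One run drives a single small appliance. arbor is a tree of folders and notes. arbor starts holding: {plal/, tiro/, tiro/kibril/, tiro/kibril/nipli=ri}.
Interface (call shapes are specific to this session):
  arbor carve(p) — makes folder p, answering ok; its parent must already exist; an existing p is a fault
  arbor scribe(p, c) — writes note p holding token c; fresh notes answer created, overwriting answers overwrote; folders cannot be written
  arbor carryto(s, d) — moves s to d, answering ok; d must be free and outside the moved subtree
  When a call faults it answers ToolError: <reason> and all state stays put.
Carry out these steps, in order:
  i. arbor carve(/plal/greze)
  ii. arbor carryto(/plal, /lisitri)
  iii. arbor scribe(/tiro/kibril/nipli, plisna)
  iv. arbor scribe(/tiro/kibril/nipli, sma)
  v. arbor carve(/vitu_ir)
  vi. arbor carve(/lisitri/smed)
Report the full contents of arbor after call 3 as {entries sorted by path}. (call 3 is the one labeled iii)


% arbor carve p→/plal/greze
:: ok
% arbor carryto s→/plal d→/lisitri
:: ok
% arbor scribe p→/tiro/kibril/nipli c→plisna
:: overwrote
% arbor scribe p→/tiro/kibril/nipli c→sma
:: overwrote
% arbor carve p→/vitu_ir
:: ok
% arbor carve p→/lisitri/smed
:: ok

Answer: {lisitri/, lisitri/greze/, tiro/, tiro/kibril/, tiro/kibril/nipli=plisna}


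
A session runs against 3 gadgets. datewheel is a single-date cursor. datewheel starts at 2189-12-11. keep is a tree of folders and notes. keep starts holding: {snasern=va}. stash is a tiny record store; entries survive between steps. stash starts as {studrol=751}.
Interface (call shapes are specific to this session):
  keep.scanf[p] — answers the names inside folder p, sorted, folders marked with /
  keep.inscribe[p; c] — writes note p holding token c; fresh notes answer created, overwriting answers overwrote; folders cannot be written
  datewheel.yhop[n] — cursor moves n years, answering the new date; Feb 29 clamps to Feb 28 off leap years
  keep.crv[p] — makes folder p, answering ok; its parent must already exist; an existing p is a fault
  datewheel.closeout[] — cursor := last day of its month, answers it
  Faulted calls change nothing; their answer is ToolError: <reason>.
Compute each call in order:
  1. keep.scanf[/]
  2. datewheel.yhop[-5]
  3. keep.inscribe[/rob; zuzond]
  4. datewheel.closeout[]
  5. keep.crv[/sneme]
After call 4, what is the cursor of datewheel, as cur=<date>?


Answer: cur=2184-12-31

Derivation:
Calling keep.scanf on p=/, — result: [snasern].
Next I call datewheel.yhop on n=-5, and observe 2184-12-11.
I invoke keep.inscribe on p=/rob, c=zuzond, yielding created.
Next I call datewheel.closeout(), yielding 2184-12-31.
I run keep.crv on p=/sneme: ok.


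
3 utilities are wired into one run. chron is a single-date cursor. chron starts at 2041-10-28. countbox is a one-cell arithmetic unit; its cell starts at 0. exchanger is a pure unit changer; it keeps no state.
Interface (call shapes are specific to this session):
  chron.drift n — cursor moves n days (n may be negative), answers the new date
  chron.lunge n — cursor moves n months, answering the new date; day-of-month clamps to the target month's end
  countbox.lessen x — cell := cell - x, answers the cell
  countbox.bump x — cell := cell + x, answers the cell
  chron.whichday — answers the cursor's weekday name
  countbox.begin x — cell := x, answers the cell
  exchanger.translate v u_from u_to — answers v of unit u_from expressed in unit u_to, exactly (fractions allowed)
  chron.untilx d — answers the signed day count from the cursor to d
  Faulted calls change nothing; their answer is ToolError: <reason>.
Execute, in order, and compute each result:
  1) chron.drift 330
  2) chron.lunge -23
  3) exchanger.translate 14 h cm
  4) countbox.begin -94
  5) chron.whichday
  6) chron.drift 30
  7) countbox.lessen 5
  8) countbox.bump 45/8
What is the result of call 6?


# 1. chron.drift(330) : 2042-09-23
# 2. chron.lunge(-23) : 2040-10-23
# 3. exchanger.translate(14, h, cm) : ToolError: incompatible units
# 4. countbox.begin(-94) : -94
# 5. chron.whichday() : Tuesday
# 6. chron.drift(30) : 2040-11-22
# 7. countbox.lessen(5) : -99
# 8. countbox.bump(45/8) : -747/8

Answer: 2040-11-22


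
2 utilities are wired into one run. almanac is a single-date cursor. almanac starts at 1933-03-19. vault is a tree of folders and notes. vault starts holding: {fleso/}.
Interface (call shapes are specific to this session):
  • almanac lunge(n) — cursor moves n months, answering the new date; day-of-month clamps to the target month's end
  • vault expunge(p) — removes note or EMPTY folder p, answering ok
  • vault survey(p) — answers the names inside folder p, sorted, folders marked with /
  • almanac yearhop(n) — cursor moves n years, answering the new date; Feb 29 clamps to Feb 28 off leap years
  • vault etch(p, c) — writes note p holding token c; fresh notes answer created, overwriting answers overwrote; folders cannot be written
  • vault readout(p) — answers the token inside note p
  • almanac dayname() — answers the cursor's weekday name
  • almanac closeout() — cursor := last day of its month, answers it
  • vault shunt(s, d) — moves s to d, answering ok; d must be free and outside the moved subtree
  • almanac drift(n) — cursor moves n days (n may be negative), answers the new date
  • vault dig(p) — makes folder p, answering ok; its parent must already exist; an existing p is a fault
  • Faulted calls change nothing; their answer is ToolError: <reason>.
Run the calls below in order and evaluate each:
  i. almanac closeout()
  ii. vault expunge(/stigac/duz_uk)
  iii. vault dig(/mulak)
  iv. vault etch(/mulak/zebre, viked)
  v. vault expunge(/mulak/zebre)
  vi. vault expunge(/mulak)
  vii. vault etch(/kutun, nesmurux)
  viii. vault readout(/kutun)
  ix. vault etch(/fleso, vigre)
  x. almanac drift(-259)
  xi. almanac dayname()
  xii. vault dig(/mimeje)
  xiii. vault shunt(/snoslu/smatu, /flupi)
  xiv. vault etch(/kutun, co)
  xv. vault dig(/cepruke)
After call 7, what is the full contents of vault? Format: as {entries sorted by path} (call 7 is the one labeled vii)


Answer: {fleso/, kutun=nesmurux}

Derivation:
==> almanac closeout()
<== 1933-03-31
==> vault expunge(p='/stigac/duz_uk')
<== ToolError: not found
==> vault dig(p='/mulak')
<== ok
==> vault etch(p='/mulak/zebre', c='viked')
<== created
==> vault expunge(p='/mulak/zebre')
<== ok
==> vault expunge(p='/mulak')
<== ok
==> vault etch(p='/kutun', c='nesmurux')
<== created
==> vault readout(p='/kutun')
<== nesmurux
==> vault etch(p='/fleso', c='vigre')
<== ToolError: is a directory
==> almanac drift(n='-259')
<== 1932-07-15
==> almanac dayname()
<== Friday
==> vault dig(p='/mimeje')
<== ok
==> vault shunt(s='/snoslu/smatu', d='/flupi')
<== ToolError: not found
==> vault etch(p='/kutun', c='co')
<== overwrote
==> vault dig(p='/cepruke')
<== ok


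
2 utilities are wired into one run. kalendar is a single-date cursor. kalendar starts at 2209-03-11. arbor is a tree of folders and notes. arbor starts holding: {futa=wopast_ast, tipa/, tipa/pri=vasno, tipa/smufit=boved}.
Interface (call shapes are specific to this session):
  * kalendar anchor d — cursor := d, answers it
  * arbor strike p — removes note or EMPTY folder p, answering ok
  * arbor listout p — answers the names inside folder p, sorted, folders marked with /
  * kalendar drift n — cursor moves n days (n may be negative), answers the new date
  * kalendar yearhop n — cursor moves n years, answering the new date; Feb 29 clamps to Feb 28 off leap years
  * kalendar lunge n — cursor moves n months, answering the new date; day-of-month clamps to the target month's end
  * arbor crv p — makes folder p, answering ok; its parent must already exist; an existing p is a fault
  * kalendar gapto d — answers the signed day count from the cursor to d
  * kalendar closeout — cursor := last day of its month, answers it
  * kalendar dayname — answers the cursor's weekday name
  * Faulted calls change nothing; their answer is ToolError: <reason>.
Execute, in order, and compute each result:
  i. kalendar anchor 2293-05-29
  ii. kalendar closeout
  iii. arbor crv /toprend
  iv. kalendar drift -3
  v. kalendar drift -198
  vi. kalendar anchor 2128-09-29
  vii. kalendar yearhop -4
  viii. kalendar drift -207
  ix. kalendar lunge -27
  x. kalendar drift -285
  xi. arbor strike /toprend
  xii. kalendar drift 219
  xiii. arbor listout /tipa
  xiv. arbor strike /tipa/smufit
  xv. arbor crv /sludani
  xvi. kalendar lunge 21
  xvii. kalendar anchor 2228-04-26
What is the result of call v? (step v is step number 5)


Act: kalendar anchor[d: 2293-05-29]
Obs: 2293-05-29
Act: kalendar closeout[]
Obs: 2293-05-31
Act: arbor crv[p: /toprend]
Obs: ok
Act: kalendar drift[n: -3]
Obs: 2293-05-28
Act: kalendar drift[n: -198]
Obs: 2292-11-11
Act: kalendar anchor[d: 2128-09-29]
Obs: 2128-09-29
Act: kalendar yearhop[n: -4]
Obs: 2124-09-29
Act: kalendar drift[n: -207]
Obs: 2124-03-06
Act: kalendar lunge[n: -27]
Obs: 2121-12-06
Act: kalendar drift[n: -285]
Obs: 2121-02-24
Act: arbor strike[p: /toprend]
Obs: ok
Act: kalendar drift[n: 219]
Obs: 2121-10-01
Act: arbor listout[p: /tipa]
Obs: [pri, smufit]
Act: arbor strike[p: /tipa/smufit]
Obs: ok
Act: arbor crv[p: /sludani]
Obs: ok
Act: kalendar lunge[n: 21]
Obs: 2123-07-01
Act: kalendar anchor[d: 2228-04-26]
Obs: 2228-04-26

Answer: 2292-11-11


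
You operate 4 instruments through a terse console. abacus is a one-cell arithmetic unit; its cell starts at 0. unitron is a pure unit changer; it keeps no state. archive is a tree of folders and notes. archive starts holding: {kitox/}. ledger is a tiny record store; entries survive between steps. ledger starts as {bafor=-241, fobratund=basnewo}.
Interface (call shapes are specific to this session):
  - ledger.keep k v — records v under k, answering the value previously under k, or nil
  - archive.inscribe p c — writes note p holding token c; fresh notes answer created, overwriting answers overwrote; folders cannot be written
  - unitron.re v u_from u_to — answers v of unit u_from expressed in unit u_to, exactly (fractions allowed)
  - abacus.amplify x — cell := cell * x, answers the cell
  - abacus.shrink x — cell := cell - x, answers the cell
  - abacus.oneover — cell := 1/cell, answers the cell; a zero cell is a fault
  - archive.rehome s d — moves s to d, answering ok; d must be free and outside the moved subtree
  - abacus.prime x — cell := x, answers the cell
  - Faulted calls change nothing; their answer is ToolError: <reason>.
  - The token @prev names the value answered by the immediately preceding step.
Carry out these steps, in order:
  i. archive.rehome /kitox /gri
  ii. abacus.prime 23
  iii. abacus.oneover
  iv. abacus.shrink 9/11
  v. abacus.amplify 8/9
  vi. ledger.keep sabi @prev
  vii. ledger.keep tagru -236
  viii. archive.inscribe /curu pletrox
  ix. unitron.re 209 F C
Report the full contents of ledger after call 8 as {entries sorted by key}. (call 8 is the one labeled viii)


Using archive.rehome on /kitox, /gri, → ok.
I use abacus.prime on 23, — result: 23.
Next I call abacus.oneover(), and see 1/23.
I use abacus.shrink on 9/11: -196/253.
I use abacus.amplify on 8/9, and get -1568/2277.
I try ledger.keep on sabi, @prev, and get nil.
I invoke ledger.keep on tagru, -236, and get nil.
I try archive.inscribe on /curu, pletrox, and get created.
Next I call unitron.re on 209, F, C, yielding 295/3.

Answer: {bafor=-241, fobratund=basnewo, sabi=-1568/2277, tagru=-236}
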